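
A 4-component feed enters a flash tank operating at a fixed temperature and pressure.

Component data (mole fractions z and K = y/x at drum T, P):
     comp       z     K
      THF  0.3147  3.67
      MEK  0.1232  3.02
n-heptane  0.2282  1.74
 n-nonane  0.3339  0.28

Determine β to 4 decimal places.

β = 0.7199

Material balance + equilibrium reduce to Σ zᵢ(Kᵢ−1)/(1+β(Kᵢ−1)) = 0.
Check two-phase: ΣzᵢKᵢ = 2.0176 > 1 and Σzᵢ/Kᵢ = 1.4502 > 1, so g(0) = 1.0176 > 0 and g(1) = -0.4502 < 0.
Newton iteration, β⁰ = 0.42:
  β = 0.4200: g = 0.31493, g' = -1.0741 → β = 0.7132
  β = 0.7132: g = 0.00764, g' = -1.1353 → β = 0.7199
Converged at β = 0.7199.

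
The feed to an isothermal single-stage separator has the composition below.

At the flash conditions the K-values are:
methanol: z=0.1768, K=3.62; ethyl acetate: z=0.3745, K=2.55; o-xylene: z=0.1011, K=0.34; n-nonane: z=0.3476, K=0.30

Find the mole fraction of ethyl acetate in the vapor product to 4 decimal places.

Newton–Raphson from ψ = 0.52:
  ψ = 0.5200: g = 0.03332, g' = -1.0165 → ψ = 0.5528
  ψ = 0.5528: g = -0.00013, g' = -1.0258 → ψ = 0.5527
Converged at ψ = 0.5527.
Compositions from xᵢ = zᵢ/(1+ψ(Kᵢ−1)), yᵢ = Kᵢxᵢ:
  methanol: x = 0.0722, y = 0.2614
  ethyl acetate: x = 0.2017, y = 0.5144
  o-xylene: x = 0.1592, y = 0.0541
  n-nonane: x = 0.5669, y = 0.1701

y_ethyl acetate = 0.5144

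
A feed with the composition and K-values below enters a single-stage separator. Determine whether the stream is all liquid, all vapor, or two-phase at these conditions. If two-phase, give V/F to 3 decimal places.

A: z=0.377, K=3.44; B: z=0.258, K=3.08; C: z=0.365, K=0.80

ΣzᵢKᵢ = 2.384; Σzᵢ/Kᵢ = 0.650.
Since Σzᵢ/Kᵢ < 1 the mixture is above its dew point — single vapor phase.

all vapor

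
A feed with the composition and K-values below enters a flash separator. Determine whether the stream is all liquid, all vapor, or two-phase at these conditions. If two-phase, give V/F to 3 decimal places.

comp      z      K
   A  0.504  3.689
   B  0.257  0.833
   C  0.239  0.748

all vapor

ΣzᵢKᵢ = 2.252; Σzᵢ/Kᵢ = 0.765.
Since Σzᵢ/Kᵢ < 1 the mixture is above its dew point — single vapor phase.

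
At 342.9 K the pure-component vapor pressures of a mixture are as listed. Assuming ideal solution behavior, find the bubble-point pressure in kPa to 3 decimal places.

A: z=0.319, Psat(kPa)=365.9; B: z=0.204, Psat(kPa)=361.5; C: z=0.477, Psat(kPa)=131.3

Pbub = 253.098 kPa

At the bubble point ψ → 0, so ΣzᵢKᵢ = 1 with Kᵢ = Pᵢˢᵃᵗ/P ⇒ P = ΣzᵢPᵢˢᵃᵗ.
P = 0.319·365.9 + 0.204·361.5 + 0.477·131.3 = 253.098 kPa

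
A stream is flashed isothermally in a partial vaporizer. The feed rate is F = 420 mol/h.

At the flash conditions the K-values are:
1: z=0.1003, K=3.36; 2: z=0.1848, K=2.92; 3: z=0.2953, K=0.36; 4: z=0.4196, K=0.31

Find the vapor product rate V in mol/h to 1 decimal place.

V = 34.0 mol/h

Iterate (Newton) starting at ψ = 0.5:
  ψ = 0.5000: g = -0.43034, g' = -1.0221 → ψ = 0.0790
  ψ = 0.0790: g = 0.00237, g' = -1.2682 → ψ = 0.0808
Converged at ψ = 0.0808.
Then V = ψ·F = 0.0808·420 = 34.0 mol/h and L = F − V = 386.0 mol/h.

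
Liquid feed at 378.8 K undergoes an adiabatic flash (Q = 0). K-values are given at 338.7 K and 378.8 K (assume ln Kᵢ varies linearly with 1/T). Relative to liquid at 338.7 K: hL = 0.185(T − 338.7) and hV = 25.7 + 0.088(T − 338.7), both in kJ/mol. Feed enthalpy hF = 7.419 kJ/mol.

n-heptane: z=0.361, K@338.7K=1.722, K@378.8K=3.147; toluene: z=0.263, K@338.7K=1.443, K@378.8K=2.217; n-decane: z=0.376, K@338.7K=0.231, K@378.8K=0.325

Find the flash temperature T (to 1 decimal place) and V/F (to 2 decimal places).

T = 342.1 K, V/F = 0.27

Adiabatic flash: solve Rachford–Rice at each trial T, then check hF = ψ·hV(T) + (1−ψ)·hL(T).
  T = 338.7 K: K = (1.722, 1.443, 0.231), RR gives ψ = 0.186, H_out = 4.781 kJ/mol
  T = 378.8 K: K = (3.147, 2.217, 0.325), RR gives ψ = 0.701, H_out = 22.716 kJ/mol
  T = 358.8 K: K = (2.369, 1.811, 0.277), RR gives ψ = 0.524, H_out = 16.152 kJ/mol
  T = 348.8 K: K = (2.031, 1.623, 0.254), RR gives ψ = 0.392, H_out = 11.558 kJ/mol
  T = 343.8 K: K = (1.874, 1.532, 0.242), RR gives ψ = 0.303, H_out = 8.590 kJ/mol
  T = 341.2 K: K = (1.795, 1.487, 0.237), RR gives ψ = 0.248, H_out = 6.771 kJ/mol
  T = 342.5 K: K = (1.834, 1.509, 0.239), RR gives ψ = 0.277, H_out = 7.709 kJ/mol
Linear interpolation between T = 341.2 (H_out = 6.771) and T = 342.5 (H_out = 7.709) on hF = 7.419 gives T ≈ 342.1 K, at which ψ = 0.27.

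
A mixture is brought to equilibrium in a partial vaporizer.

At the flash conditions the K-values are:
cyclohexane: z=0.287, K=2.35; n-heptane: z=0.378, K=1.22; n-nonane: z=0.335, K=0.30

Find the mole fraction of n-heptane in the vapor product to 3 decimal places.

Newton–Raphson from V/F = 0.5:
  V/F = 0.500: g = -0.0545, g' = -0.590 → V/F = 0.408
  V/F = 0.408: g = -0.0018, g' = -0.554 → V/F = 0.404
Converged at V/F = 0.404.
Compositions from xᵢ = zᵢ/(1+V/F(Kᵢ−1)), yᵢ = Kᵢxᵢ:
  cyclohexane: x = 0.186, y = 0.436
  n-heptane: x = 0.347, y = 0.423
  n-nonane: x = 0.467, y = 0.140

y_n-heptane = 0.423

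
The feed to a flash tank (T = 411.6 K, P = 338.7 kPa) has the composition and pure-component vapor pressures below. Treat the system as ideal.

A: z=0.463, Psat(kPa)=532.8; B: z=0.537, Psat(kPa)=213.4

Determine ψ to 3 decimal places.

ψ = 0.314

Raoult's law: Kᵢ = Pᵢˢᵃᵗ/P = Pᵢˢᵃᵗ/338.7.
  K_A = 532.8/338.7 = 1.57307, K_B = 213.4/338.7 = 0.63006
Rachford–Rice: g(ψ) = Σ zᵢ(Kᵢ−1)/(1+ψ(Kᵢ−1)) = 0.
Feasibility: ΣzᵢKᵢ = 1.067, Σzᵢ/Kᵢ = 1.147 — both > 1, two phases present.
Newton–Raphson from ψ = 0.5:
  ψ = 0.500: g = -0.0375, g' = -0.203 → ψ = 0.315
  ψ = 0.315: g = -0.0001, g' = -0.203 → ψ = 0.314
Converged at ψ = 0.314.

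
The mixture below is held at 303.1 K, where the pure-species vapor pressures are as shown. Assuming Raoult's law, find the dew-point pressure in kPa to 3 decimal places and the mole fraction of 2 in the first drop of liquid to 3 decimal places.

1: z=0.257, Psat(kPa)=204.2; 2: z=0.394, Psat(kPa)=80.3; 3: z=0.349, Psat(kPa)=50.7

Pdew = 76.635 kPa, x_2 = 0.376

At the dew point ψ → 1, so Σzᵢ/Kᵢ = 1 with Kᵢ = Pᵢˢᵃᵗ/P ⇒ 1/P = Σzᵢ/Pᵢˢᵃᵗ.
1/P = 0.257/204.2 + 0.394/80.3 + 0.349/50.7 = 0.013049 ⇒ P = 76.635 kPa
xᵢ = zᵢP/Pᵢˢᵃᵗ ⇒ x_2 = 0.394·76.635/80.3 = 0.376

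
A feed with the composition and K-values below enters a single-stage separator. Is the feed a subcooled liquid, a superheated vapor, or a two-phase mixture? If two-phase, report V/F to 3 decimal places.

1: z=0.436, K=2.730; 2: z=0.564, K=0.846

ΣzᵢKᵢ = 1.667; Σzᵢ/Kᵢ = 0.826.
Since Σzᵢ/Kᵢ < 1 the mixture is above its dew point — single vapor phase.

superheated vapor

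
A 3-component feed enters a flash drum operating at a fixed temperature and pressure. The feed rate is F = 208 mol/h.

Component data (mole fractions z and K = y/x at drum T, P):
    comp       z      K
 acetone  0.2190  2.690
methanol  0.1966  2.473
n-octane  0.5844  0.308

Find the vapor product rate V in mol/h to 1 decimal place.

Newton iteration, β⁰ = 0.5:
  β = 0.5000: g = -0.25099, g' = -0.9795 → β = 0.2438
  β = 0.2438: g = -0.01125, g' = -0.9496 → β = 0.2319
  β = 0.2319: g = 0.00004, g' = -0.9569 → β = 0.2320
Converged at β = 0.2320.
Then V = β·F = 0.2320·208 = 48.2 mol/h and L = F − V = 159.8 mol/h.

V = 48.2 mol/h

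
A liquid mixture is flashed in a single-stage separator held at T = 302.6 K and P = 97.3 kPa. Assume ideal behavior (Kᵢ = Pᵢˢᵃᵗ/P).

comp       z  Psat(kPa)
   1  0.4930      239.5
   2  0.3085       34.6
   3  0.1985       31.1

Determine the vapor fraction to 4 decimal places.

Raoult's law: Kᵢ = Pᵢˢᵃᵗ/P = Pᵢˢᵃᵗ/97.3.
  K_1 = 239.5/97.3 = 2.461459, K_2 = 34.6/97.3 = 0.355601, K_3 = 31.1/97.3 = 0.319630
Iterate (Newton) starting at ψ = 0.58:
  ψ = 0.5800: g = -0.15057, g' = -0.8858 → ψ = 0.4100
  ψ = 0.4100: g = -0.00696, g' = -0.8251 → ψ = 0.4016
Converged at ψ = 0.4016.

ψ = 0.4016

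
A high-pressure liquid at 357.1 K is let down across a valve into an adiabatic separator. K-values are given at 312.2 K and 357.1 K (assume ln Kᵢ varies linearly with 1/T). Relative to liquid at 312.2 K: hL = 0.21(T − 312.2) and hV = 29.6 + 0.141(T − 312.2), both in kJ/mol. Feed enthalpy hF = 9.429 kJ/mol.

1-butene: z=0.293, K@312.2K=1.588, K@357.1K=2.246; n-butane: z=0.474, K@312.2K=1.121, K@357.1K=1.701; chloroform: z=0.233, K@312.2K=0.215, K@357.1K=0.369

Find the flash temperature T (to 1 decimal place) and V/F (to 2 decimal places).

T = 316.0 K, V/F = 0.29

Adiabatic flash: solve Rachford–Rice at each trial T, then check hF = ψ·hV(T) + (1−ψ)·hL(T).
  T = 312.2 K: K = (1.588, 1.121, 0.215), RR gives ψ = 0.176, H_out = 5.216 kJ/mol
  T = 357.1 K: K = (2.246, 1.701, 0.369), RR gives ψ = 0.949, H_out = 34.591 kJ/mol
  T = 334.6 K: K = (1.910, 1.400, 0.287), RR gives ψ = 0.664, H_out = 23.338 kJ/mol
  T = 323.4 K: K = (1.747, 1.257, 0.249), RR gives ψ = 0.472, H_out = 15.948 kJ/mol
  T = 317.8 K: K = (1.667, 1.188, 0.232), RR gives ψ = 0.343, H_out = 11.195 kJ/mol
  T = 315.0 K: K = (1.627, 1.155, 0.223), RR gives ψ = 0.265, H_out = 8.394 kJ/mol
  T = 316.4 K: K = (1.647, 1.171, 0.228), RR gives ψ = 0.306, H_out = 9.837 kJ/mol
Linear interpolation between T = 315.0 (H_out = 8.394) and T = 316.4 (H_out = 9.837) on hF = 9.429 gives T ≈ 316.0 K, at which ψ = 0.29.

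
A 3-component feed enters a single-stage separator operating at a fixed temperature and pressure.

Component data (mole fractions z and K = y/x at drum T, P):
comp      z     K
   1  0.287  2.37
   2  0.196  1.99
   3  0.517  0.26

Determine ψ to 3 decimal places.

Material balance + equilibrium reduce to Σ zᵢ(Kᵢ−1)/(1+ψ(Kᵢ−1)) = 0.
Feasibility: ΣzᵢKᵢ = 1.205, Σzᵢ/Kᵢ = 2.208 — both > 1, two phases present.
Iterate (Newton) starting at ψ = 0.48:
  ψ = 0.480: g = -0.2246, g' = -0.965 → ψ = 0.247
  ψ = 0.247: g = -0.0187, g' = -0.849 → ψ = 0.225
Converged at ψ = 0.225.

ψ = 0.225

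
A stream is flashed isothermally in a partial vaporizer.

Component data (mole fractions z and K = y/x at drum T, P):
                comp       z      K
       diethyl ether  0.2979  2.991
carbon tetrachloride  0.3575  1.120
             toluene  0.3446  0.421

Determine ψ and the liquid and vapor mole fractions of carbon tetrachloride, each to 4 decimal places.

ψ = 0.6087, x_carbon tetrachloride = 0.3332, y_carbon tetrachloride = 0.3731

Let ψ = V/F and solve Σ zᵢ(Kᵢ−1)/(1+ψ(Kᵢ−1)) = 0.
Feasibility: ΣzᵢKᵢ = 1.4365, Σzᵢ/Kᵢ = 1.2373 — both > 1, two phases present.
Iterate (Newton) starting at ψ = 0.48:
  ψ = 0.4800: g = 0.06753, g' = -0.5349 → ψ = 0.6062
  ψ = 0.6062: g = 0.00130, g' = -0.5212 → ψ = 0.6087
Converged at ψ = 0.6087.
Compositions from xᵢ = zᵢ/(1+ψ(Kᵢ−1)), yᵢ = Kᵢxᵢ:
  diethyl ether: x = 0.1347, y = 0.4028
  carbon tetrachloride: x = 0.3332, y = 0.3731
  toluene: x = 0.5322, y = 0.2240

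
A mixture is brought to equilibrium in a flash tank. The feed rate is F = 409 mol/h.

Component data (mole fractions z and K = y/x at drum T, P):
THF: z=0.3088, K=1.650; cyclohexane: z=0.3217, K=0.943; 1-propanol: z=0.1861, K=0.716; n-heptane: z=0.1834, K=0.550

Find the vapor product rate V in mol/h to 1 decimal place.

Let β = V/F and solve Σ zᵢ(Kᵢ−1)/(1+β(Kᵢ−1)) = 0.
g(0) = ΣzᵢKᵢ − 1 = 0.0470 and g(1) = 1 − Σzᵢ/Kᵢ = -0.1217, so a root lies in (0, 1).
Iterate (Newton) starting at β = 0.46:
  β = 0.4600: g = -0.02918, g' = -0.1573 → β = 0.2745
  β = 0.2745: g = 0.00021, g' = -0.1610 → β = 0.2759
Converged at β = 0.2759.
Then V = β·F = 0.2759·409 = 112.8 mol/h and L = F − V = 296.2 mol/h.

V = 112.8 mol/h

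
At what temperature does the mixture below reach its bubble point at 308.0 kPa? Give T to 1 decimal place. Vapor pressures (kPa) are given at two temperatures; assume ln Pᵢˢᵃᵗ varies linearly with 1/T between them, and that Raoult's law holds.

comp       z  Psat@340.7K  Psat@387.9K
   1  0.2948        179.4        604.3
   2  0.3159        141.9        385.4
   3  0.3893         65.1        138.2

Bubble-point temperature: ΣzᵢPᵢˢᵃᵗ(T) = P. Interpolate ln Pᵢˢᵃᵗ = aᵢ + bᵢ/T.
  T = 340.7 K: ΣzᵢPᵢˢᵃᵗ = 123.06 kPa
  T = 387.9 K: ΣzᵢPᵢˢᵃᵗ = 353.70 kPa
  T = 364.3 K: ΣzᵢPᵢˢᵃᵗ = 215.10 kPa
  T = 376.1 K: ΣzᵢPᵢˢᵃᵗ = 277.77 kPa
  T = 382.0 K: ΣzᵢPᵢˢᵃᵗ = 313.97 kPa
  T = 379.1 K: ΣzᵢPᵢˢᵃᵗ = 295.75 kPa
  T = 380.6 K: ΣzᵢPᵢˢᵃᵗ = 305.07 kPa
Interpolating between 380.6 K and 382.0 K gives T ≈ 381.1 K.

T = 381.1 K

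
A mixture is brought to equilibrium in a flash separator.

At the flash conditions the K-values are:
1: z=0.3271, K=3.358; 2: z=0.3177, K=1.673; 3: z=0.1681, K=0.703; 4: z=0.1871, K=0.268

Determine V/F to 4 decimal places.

Newton iteration, V/F⁰ = 0.5:
  V/F = 0.5000: g = 0.23930, g' = -0.7335 → V/F = 0.8263
  V/F = 0.8263: g = -0.01371, g' = -0.9366 → V/F = 0.8116
  V/F = 0.8116: g = -0.00021, g' = -0.9086 → V/F = 0.8114
Converged at V/F = 0.8114.

V/F = 0.8114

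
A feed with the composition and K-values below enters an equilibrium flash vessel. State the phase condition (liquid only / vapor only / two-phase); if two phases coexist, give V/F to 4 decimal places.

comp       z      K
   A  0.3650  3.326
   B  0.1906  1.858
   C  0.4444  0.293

two-phase, V/F = 0.5205

ΣzᵢKᵢ = 1.6983; Σzᵢ/Kᵢ = 1.7290.
Both exceed 1, so a two-phase solution exists.
Rachford–Rice: g(ψ) = Σ zᵢ(Kᵢ−1)/(1+ψ(Kᵢ−1)) = 0.
Iterate (Newton) starting at ψ = 0.55:
  ψ = 0.5500: g = -0.03051, g' = -1.0396 → ψ = 0.5206
  ψ = 0.5206: g = -0.00020, g' = -1.0273 → ψ = 0.5205
Converged at ψ = 0.5205.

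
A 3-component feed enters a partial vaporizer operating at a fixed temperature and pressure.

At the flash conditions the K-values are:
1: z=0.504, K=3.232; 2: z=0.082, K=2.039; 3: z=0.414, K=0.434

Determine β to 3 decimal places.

β = 0.828

Rachford–Rice: g(β) = Σ zᵢ(Kᵢ−1)/(1+β(Kᵢ−1)) = 0.
g(0) = ΣzᵢKᵢ − 1 = 0.976 and g(1) = 1 − Σzᵢ/Kᵢ = -0.150, so a root lies in (0, 1).
Iterate (Newton) starting at β = 0.33:
  β = 0.330: g = 0.4231, g' = -1.082 → β = 0.721
  β = 0.721: g = 0.0840, g' = -0.776 → β = 0.829
  β = 0.829: g = -0.0012, g' = -0.805 → β = 0.828
Converged at β = 0.828.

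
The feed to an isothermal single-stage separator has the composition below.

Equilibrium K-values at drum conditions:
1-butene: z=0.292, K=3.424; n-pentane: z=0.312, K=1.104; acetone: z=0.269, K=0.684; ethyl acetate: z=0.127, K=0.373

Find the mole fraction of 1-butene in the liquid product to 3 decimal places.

Newton iteration, β⁰ = 0.36:
  β = 0.360: g = 0.2105, g' = -0.610 → β = 0.705
  β = 0.705: g = 0.0394, g' = -0.442 → β = 0.794
Converged at β = 0.794.
Compositions from xᵢ = zᵢ/(1+β(Kᵢ−1)), yᵢ = Kᵢxᵢ:
  1-butene: x = 0.100, y = 0.342
  n-pentane: x = 0.288, y = 0.318
  acetone: x = 0.359, y = 0.246
  ethyl acetate: x = 0.253, y = 0.094

x_1-butene = 0.100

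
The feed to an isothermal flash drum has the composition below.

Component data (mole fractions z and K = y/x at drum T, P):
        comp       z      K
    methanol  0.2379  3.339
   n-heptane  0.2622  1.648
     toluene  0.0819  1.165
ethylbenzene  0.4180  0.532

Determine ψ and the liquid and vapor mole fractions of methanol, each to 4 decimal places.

Material balance + equilibrium reduce to Σ zᵢ(Kᵢ−1)/(1+ψ(Kᵢ−1)) = 0.
g(0) = ΣzᵢKᵢ − 1 = 0.5442 and g(1) = 1 − Σzᵢ/Kᵢ = -0.0864, so a root lies in (0, 1).
Iterate (Newton) starting at ψ = 0.59:
  ψ = 0.5900: g = 0.09879, g' = -0.4640 → ψ = 0.8029
  ψ = 0.8029: g = 0.00365, g' = -0.4415 → ψ = 0.8112
Converged at ψ = 0.8112.
Compositions from xᵢ = zᵢ/(1+ψ(Kᵢ−1)), yᵢ = Kᵢxᵢ:
  methanol: x = 0.0821, y = 0.2742
  n-heptane: x = 0.1719, y = 0.2832
  toluene: x = 0.0722, y = 0.0842
  ethylbenzene: x = 0.6738, y = 0.3585

ψ = 0.8112, x_methanol = 0.0821, y_methanol = 0.2742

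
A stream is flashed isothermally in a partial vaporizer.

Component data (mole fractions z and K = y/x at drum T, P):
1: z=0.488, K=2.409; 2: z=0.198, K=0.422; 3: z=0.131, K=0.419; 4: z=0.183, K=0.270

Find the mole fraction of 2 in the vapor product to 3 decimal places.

Let ψ = V/F and solve Σ zᵢ(Kᵢ−1)/(1+ψ(Kᵢ−1)) = 0.
g(0) = ΣzᵢKᵢ − 1 = 0.363 and g(1) = 1 − Σzᵢ/Kᵢ = -0.662, so a root lies in (0, 1).
Iterate (Newton) starting at ψ = 0.5:
  ψ = 0.500: g = -0.0752, g' = -0.794 → ψ = 0.405
  ψ = 0.405: g = -0.0011, g' = -0.778 → ψ = 0.404
Converged at ψ = 0.404.
Compositions from xᵢ = zᵢ/(1+ψ(Kᵢ−1)), yᵢ = Kᵢxᵢ:
  1: x = 0.311, y = 0.749
  2: x = 0.258, y = 0.109
  3: x = 0.171, y = 0.072
  4: x = 0.260, y = 0.070

y_2 = 0.109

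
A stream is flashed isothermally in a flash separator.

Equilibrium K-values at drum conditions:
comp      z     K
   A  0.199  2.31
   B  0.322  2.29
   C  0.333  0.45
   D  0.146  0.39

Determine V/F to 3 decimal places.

V/F = 0.547

Material balance + equilibrium reduce to Σ zᵢ(Kᵢ−1)/(1+V/F(Kᵢ−1)) = 0.
g(0) = ΣzᵢKᵢ − 1 = 0.404 and g(1) = 1 − Σzᵢ/Kᵢ = -0.341, so a root lies in (0, 1).
Newton–Raphson from V/F = 0.55:
  V/F = 0.550: g = -0.0021, g' = -0.629 → V/F = 0.547
Converged at V/F = 0.547.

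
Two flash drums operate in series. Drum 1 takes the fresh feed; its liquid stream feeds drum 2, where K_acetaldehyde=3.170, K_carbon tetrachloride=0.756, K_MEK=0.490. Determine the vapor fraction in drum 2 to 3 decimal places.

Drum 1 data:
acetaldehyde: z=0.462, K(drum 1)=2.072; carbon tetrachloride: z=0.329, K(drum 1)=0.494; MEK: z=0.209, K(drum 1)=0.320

Drum 1:
Newton–Raphson from ψ₁ = 0.5:
  ψ₁ = 0.500: g = -0.1158, g' = -0.598 → ψ₁ = 0.306
  ψ₁ = 0.306: g = -0.0037, g' = -0.573 → ψ₁ = 0.300
Converged at ψ₁ = 0.300.
Drum-1 compositions:
  acetaldehyde: x = 0.350, y = 0.724
  carbon tetrachloride: x = 0.388, y = 0.192
  MEK: x = 0.263, y = 0.084
Drum-2 feed = drum-1 liquid: z₂ = (0.3496, 0.3879, 0.2625).
Drum 2:
Let ψ₂ = V/F and solve Σ zᵢ(Kᵢ−1)/(1+ψ₂(Kᵢ−1)) = 0.
Feasibility: ΣzᵢKᵢ = 1.530, Σzᵢ/Kᵢ = 1.159 — both > 1, two phases present.
Iterate (Newton) starting at ψ₂ = 0.62:
  ψ₂ = 0.620: g = 0.0161, g' = -0.477 → ψ₂ = 0.654
Converged at ψ₂ = 0.654.
  acetaldehyde: x = 0.144, y = 0.458
  carbon tetrachloride: x = 0.462, y = 0.349
  MEK: x = 0.394, y = 0.193

V/F (drum 2) = 0.654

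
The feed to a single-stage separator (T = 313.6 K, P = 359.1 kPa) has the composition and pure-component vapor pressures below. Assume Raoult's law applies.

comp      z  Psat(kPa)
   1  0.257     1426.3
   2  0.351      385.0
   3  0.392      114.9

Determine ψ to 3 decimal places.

ψ = 0.409

Raoult's law: Kᵢ = Pᵢˢᵃᵗ/P = Pᵢˢᵃᵗ/359.1.
  K_1 = 1426.3/359.1 = 3.97187, K_2 = 385.0/359.1 = 1.07212, K_3 = 114.9/359.1 = 0.31997
Material balance + equilibrium reduce to Σ zᵢ(Kᵢ−1)/(1+ψ(Kᵢ−1)) = 0.
Feasibility: ΣzᵢKᵢ = 1.523, Σzᵢ/Kᵢ = 1.617 — both > 1, two phases present.
Iterate (Newton) starting at ψ = 0.5:
  ψ = 0.500: g = -0.0722, g' = -0.785 → ψ = 0.408
  ψ = 0.408: g = 0.0009, g' = -0.813 → ψ = 0.409
Converged at ψ = 0.409.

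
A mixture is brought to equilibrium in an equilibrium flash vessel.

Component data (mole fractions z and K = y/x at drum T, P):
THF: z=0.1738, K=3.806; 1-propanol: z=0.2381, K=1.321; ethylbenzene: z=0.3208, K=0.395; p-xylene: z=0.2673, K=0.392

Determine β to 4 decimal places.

β = 0.1756

Material balance + equilibrium reduce to Σ zᵢ(Kᵢ−1)/(1+β(Kᵢ−1)) = 0.
Check two-phase: ΣzᵢKᵢ = 1.2075 > 1 and Σzᵢ/Kᵢ = 1.7199 > 1, so g(0) = 0.2075 > 0 and g(1) = -0.7199 < 0.
Iterate (Newton) starting at β = 0.55:
  β = 0.5500: g = -0.27833, g' = -0.7161 → β = 0.1613
  β = 0.1613: g = 0.01313, g' = -0.9364 → β = 0.1753
  β = 0.1753: g = 0.00021, g' = -0.9075 → β = 0.1756
Converged at β = 0.1756.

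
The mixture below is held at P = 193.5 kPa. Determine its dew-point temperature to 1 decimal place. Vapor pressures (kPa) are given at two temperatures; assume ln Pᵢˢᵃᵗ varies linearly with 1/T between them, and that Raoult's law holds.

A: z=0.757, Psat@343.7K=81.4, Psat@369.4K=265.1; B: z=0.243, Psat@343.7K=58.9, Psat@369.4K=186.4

Dew-point temperature: Σzᵢ·P/Pᵢˢᵃᵗ(T) = 1. Interpolate ln Pᵢˢᵃᵗ = aᵢ + bᵢ/T.
  T = 343.7 K: ΣzᵢP/Pᵢˢᵃᵗ = 2.5978
  T = 369.4 K: ΣzᵢP/Pᵢˢᵃᵗ = 0.8048
  T = 356.5 K: ΣzᵢP/Pᵢˢᵃᵗ = 1.4189
  T = 362.9 K: ΣzᵢP/Pᵢˢᵃᵗ = 1.0656
  T = 366.1 K: ΣzᵢP/Pᵢˢᵃᵗ = 0.9269
  T = 364.5 K: ΣzᵢP/Pᵢˢᵃᵗ = 0.9935
Interpolating between 362.9 K and 364.5 K gives T ≈ 364.4 K.

T = 364.4 K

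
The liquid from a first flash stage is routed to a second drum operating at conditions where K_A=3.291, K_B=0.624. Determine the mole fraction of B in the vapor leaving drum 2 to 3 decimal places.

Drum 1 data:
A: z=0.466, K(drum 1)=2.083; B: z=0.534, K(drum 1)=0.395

y_B (drum 2) = 0.536

Drum 1:
Let ψ₁ = V/F and solve Σ zᵢ(Kᵢ−1)/(1+ψ₁(Kᵢ−1)) = 0.
Feasibility: ΣzᵢKᵢ = 1.182, Σzᵢ/Kᵢ = 1.576 — both > 1, two phases present.
Binary case is linear: z₁(K₁−1)(1+ψ₁(K₂−1)) + z₂(K₂−1)(1+ψ₁(K₁−1)) = 0
⇒ ψ₁ = [z₁(K₁−1)+z₂(K₂−1)] / [−(K₁−1)(K₂−1)] = 0.1816/0.6552 = 0.277
Drum-1 compositions:
  A: x = 0.358, y = 0.747
  B: x = 0.642, y = 0.253
Drum-2 feed = drum-1 liquid: z₂ = (0.3584, 0.6416).
Drum 2:
Rachford–Rice: g(ψ₂) = Σ zᵢ(Kᵢ−1)/(1+ψ₂(Kᵢ−1)) = 0.
g(0) = ΣzᵢKᵢ − 1 = 0.580 and g(1) = 1 − Σzᵢ/Kᵢ = -0.137, so a root lies in (0, 1).
Iterate (Newton) starting at ψ₂ = 0.68:
  ψ₂ = 0.680: g = -0.0031, g' = -0.451 → ψ₂ = 0.673
Converged at ψ₂ = 0.673.
  A: x = 0.141, y = 0.464
  B: x = 0.859, y = 0.536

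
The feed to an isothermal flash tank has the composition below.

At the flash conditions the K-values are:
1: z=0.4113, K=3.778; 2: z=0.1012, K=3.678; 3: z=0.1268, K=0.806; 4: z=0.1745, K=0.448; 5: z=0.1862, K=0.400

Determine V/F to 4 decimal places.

Iterate (Newton) starting at V/F = 0.7:
  V/F = 0.7000: g = 0.10424, g' = -0.8008 → V/F = 0.8302
  V/F = 0.8302: g = -0.00005, g' = -0.8143 → V/F = 0.8301
Converged at V/F = 0.8301.

V/F = 0.8301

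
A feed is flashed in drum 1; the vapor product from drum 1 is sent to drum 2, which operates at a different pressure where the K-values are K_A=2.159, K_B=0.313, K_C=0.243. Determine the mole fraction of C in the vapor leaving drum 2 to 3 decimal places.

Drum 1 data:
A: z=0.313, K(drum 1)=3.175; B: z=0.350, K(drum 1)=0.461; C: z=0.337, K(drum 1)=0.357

Drum 1:
Rachford–Rice: g(ψ₁) = Σ zᵢ(Kᵢ−1)/(1+ψ₁(Kᵢ−1)) = 0.
Check two-phase: ΣzᵢKᵢ = 1.275 > 1 and Σzᵢ/Kᵢ = 1.802 > 1, so g(0) = 0.275 > 0 and g(1) = -0.802 < 0.
Newton–Raphson from ψ₁ = 0.5:
  ψ₁ = 0.500: g = -0.2515, g' = -0.833 → ψ₁ = 0.198
  ψ₁ = 0.198: g = 0.0163, g' = -1.034 → ψ₁ = 0.214
Converged at ψ₁ = 0.214.
Drum-1 compositions:
  A: x = 0.214, y = 0.678
  B: x = 0.396, y = 0.182
  C: x = 0.391, y = 0.140
Drum-2 feed = drum-1 vapor: z₂ = (0.6781, 0.1824, 0.1395).
Drum 2:
Material balance + equilibrium reduce to Σ zᵢ(Kᵢ−1)/(1+ψ₂(Kᵢ−1)) = 0.
g(0) = ΣzᵢKᵢ − 1 = 0.555 and g(1) = 1 − Σzᵢ/Kᵢ = -0.471, so a root lies in (0, 1).
Newton–Raphson from ψ₂ = 0.38:
  ψ₂ = 0.380: g = 0.2278, g' = -0.754 → ψ₂ = 0.682
  ψ₂ = 0.682: g = -0.0152, g' = -0.931 → ψ₂ = 0.666
Converged at ψ₂ = 0.666.
  A: x = 0.383, y = 0.827
  B: x = 0.336, y = 0.105
  C: x = 0.281, y = 0.068

y_C (drum 2) = 0.068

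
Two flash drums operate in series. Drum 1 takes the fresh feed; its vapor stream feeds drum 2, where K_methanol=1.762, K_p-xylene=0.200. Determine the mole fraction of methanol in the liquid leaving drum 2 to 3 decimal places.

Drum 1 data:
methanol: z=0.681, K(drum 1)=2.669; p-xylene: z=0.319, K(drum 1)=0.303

x_methanol (drum 2) = 0.512

Drum 1:
Let ψ₁ = V/F and solve Σ zᵢ(Kᵢ−1)/(1+ψ₁(Kᵢ−1)) = 0.
Check two-phase: ΣzᵢKᵢ = 1.914 > 1 and Σzᵢ/Kᵢ = 1.308 > 1, so g(0) = 0.914 > 0 and g(1) = -0.308 < 0.
Binary case is linear: z₁(K₁−1)(1+ψ₁(K₂−1)) + z₂(K₂−1)(1+ψ₁(K₁−1)) = 0
⇒ ψ₁ = [z₁(K₁−1)+z₂(K₂−1)] / [−(K₁−1)(K₂−1)] = 0.9142/1.1633 = 0.786
Drum-1 compositions:
  methanol: x = 0.295, y = 0.786
  p-xylene: x = 0.705, y = 0.214
Drum-2 feed = drum-1 vapor: z₂ = (0.7863, 0.2137).
Drum 2:
Rachford–Rice: g(ψ₂) = Σ zᵢ(Kᵢ−1)/(1+ψ₂(Kᵢ−1)) = 0.
Feasibility: ΣzᵢKᵢ = 1.428, Σzᵢ/Kᵢ = 1.515 — both > 1, two phases present.
Binary case is linear: z₁(K₁−1)(1+ψ₂(K₂−1)) + z₂(K₂−1)(1+ψ₂(K₁−1)) = 0
⇒ ψ₂ = [z₁(K₁−1)+z₂(K₂−1)] / [−(K₁−1)(K₂−1)] = 0.4281/0.6096 = 0.702
  methanol: x = 0.512, y = 0.902
  p-xylene: x = 0.488, y = 0.098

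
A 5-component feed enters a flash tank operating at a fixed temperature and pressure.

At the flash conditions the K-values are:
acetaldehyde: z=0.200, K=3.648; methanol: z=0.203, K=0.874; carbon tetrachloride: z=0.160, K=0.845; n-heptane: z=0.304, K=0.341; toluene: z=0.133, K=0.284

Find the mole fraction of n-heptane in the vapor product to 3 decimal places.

Rachford–Rice: g(β) = Σ zᵢ(Kᵢ−1)/(1+β(Kᵢ−1)) = 0.
Check two-phase: ΣzᵢKᵢ = 1.184 > 1 and Σzᵢ/Kᵢ = 1.836 > 1, so g(0) = 0.184 > 0 and g(1) = -0.836 < 0.
Newton iteration, β⁰ = 0.5:
  β = 0.500: g = -0.2734, g' = -0.727 → β = 0.124
  β = 0.124: g = 0.0249, g' = -1.041 → β = 0.148
  β = 0.148: g = 0.0008, g' = -0.979 → β = 0.149
Converged at β = 0.149.
Compositions from xᵢ = zᵢ/(1+β(Kᵢ−1)), yᵢ = Kᵢxᵢ:
  acetaldehyde: x = 0.144, y = 0.524
  methanol: x = 0.207, y = 0.181
  carbon tetrachloride: x = 0.164, y = 0.138
  n-heptane: x = 0.337, y = 0.115
  toluene: x = 0.149, y = 0.042

y_n-heptane = 0.115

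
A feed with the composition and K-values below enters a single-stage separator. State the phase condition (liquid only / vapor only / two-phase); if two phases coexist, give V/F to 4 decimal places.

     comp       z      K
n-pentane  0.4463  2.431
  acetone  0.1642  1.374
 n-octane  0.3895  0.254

two-phase, V/F = 0.4543

ΣzᵢKᵢ = 1.4095; Σzᵢ/Kᵢ = 1.8366.
Both exceed 1, so a two-phase solution exists.
Material balance + equilibrium reduce to Σ zᵢ(Kᵢ−1)/(1+ψ(Kᵢ−1)) = 0.
Newton iteration, ψ⁰ = 0.5:
  ψ = 0.5000: g = -0.03940, g' = -0.8782 → ψ = 0.4551
  ψ = 0.4551: g = -0.00070, g' = -0.8488 → ψ = 0.4543
Converged at ψ = 0.4543.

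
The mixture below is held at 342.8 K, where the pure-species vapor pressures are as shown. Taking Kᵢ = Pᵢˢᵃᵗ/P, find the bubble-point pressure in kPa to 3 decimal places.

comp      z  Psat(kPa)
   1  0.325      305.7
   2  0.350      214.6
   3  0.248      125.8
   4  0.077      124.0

At the bubble point ψ → 0, so ΣzᵢKᵢ = 1 with Kᵢ = Pᵢˢᵃᵗ/P ⇒ P = ΣzᵢPᵢˢᵃᵗ.
P = 0.325·305.7 + 0.350·214.6 + 0.248·125.8 + 0.077·124.0 = 215.209 kPa

Pbub = 215.209 kPa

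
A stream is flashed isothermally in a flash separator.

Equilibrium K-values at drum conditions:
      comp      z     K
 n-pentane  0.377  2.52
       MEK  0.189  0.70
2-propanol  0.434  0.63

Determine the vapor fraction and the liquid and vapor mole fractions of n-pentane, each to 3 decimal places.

Rachford–Rice: g(ψ) = Σ zᵢ(Kᵢ−1)/(1+ψ(Kᵢ−1)) = 0.
Feasibility: ΣzᵢKᵢ = 1.356, Σzᵢ/Kᵢ = 1.108 — both > 1, two phases present.
Newton iteration, ψ⁰ = 0.51:
  ψ = 0.510: g = 0.0579, g' = -0.390 → ψ = 0.658
  ψ = 0.658: g = 0.0035, g' = -0.348 → ψ = 0.668
Converged at ψ = 0.668.
Compositions from xᵢ = zᵢ/(1+ψ(Kᵢ−1)), yᵢ = Kᵢxᵢ:
  n-pentane: x = 0.187, y = 0.471
  MEK: x = 0.236, y = 0.165
  2-propanol: x = 0.577, y = 0.363

ψ = 0.668, x_n-pentane = 0.187, y_n-pentane = 0.471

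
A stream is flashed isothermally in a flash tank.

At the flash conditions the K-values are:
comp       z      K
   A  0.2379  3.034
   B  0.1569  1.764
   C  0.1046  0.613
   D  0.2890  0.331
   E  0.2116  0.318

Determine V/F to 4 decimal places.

Rachford–Rice: g(V/F) = Σ zᵢ(Kᵢ−1)/(1+V/F(Kᵢ−1)) = 0.
g(0) = ΣzᵢKᵢ − 1 = 0.2256 and g(1) = 1 − Σzᵢ/Kᵢ = -0.8765, so a root lies in (0, 1).
Newton iteration, V/F⁰ = 0.5:
  V/F = 0.5000: g = -0.23305, g' = -0.8326 → V/F = 0.2201
  V/F = 0.2201: g = -0.00391, g' = -0.8696 → V/F = 0.2156
Converged at V/F = 0.2156.

V/F = 0.2156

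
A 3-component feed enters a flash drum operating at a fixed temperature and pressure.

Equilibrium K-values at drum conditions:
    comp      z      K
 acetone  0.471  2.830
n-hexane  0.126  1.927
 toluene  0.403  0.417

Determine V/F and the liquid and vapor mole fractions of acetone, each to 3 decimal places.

Material balance + equilibrium reduce to Σ zᵢ(Kᵢ−1)/(1+V/F(Kᵢ−1)) = 0.
Check two-phase: ΣzᵢKᵢ = 1.744 > 1 and Σzᵢ/Kᵢ = 1.198 > 1, so g(0) = 0.744 > 0 and g(1) = -0.198 < 0.
Newton–Raphson from V/F = 0.5:
  V/F = 0.500: g = 0.1983, g' = -0.754 → V/F = 0.763
  V/F = 0.763: g = 0.0048, g' = -0.756 → V/F = 0.769
Converged at V/F = 0.769.
Compositions from xᵢ = zᵢ/(1+V/F(Kᵢ−1)), yᵢ = Kᵢxᵢ:
  acetone: x = 0.196, y = 0.554
  n-hexane: x = 0.074, y = 0.142
  toluene: x = 0.731, y = 0.305

V/F = 0.769, x_acetone = 0.196, y_acetone = 0.554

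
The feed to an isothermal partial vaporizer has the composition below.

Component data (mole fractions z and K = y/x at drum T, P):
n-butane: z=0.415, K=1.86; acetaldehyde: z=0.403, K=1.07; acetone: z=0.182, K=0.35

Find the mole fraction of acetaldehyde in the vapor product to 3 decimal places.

y_acetaldehyde = 0.409

Newton–Raphson from ψ = 0.49:
  ψ = 0.490: g = 0.1048, g' = -0.319 → ψ = 0.818
  ψ = 0.818: g = -0.0165, g' = -0.458 → ψ = 0.782
  ψ = 0.782: g = -0.0005, g' = -0.430 → ψ = 0.781
Converged at ψ = 0.781.
Compositions from xᵢ = zᵢ/(1+ψ(Kᵢ−1)), yᵢ = Kᵢxᵢ:
  n-butane: x = 0.248, y = 0.462
  acetaldehyde: x = 0.382, y = 0.409
  acetone: x = 0.370, y = 0.129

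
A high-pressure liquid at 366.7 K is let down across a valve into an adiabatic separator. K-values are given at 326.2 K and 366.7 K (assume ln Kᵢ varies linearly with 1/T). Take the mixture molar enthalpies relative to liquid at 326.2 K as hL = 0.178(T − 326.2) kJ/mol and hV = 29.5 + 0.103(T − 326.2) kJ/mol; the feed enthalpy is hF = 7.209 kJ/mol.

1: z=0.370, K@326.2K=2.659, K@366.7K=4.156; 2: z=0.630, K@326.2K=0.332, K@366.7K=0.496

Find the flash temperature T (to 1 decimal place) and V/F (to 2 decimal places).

T = 330.7 K, V/F = 0.22

Adiabatic flash: solve Rachford–Rice at each trial T, then check hF = ψ·hV(T) + (1−ψ)·hL(T).
  T = 326.2 K: K = (2.659, 0.332), RR gives ψ = 0.174, H_out = 5.137 kJ/mol
  T = 366.7 K: K = (4.156, 0.496), RR gives ψ = 0.535, H_out = 21.353 kJ/mol
  T = 346.4 K: K = (3.366, 0.410), RR gives ψ = 0.361, H_out = 13.706 kJ/mol
  T = 336.3 K: K = (3.002, 0.370), RR gives ψ = 0.273, H_out = 9.643 kJ/mol
  T = 331.2 K: K = (2.826, 0.351), RR gives ψ = 0.225, H_out = 7.441 kJ/mol
  T = 328.7 K: K = (2.742, 0.341), RR gives ψ = 0.200, H_out = 6.310 kJ/mol
  T = 329.9 K: K = (2.782, 0.346), RR gives ψ = 0.212, H_out = 6.857 kJ/mol
Linear interpolation between T = 329.9 (H_out = 6.857) and T = 331.2 (H_out = 7.441) on hF = 7.209 gives T ≈ 330.7 K, at which ψ = 0.22.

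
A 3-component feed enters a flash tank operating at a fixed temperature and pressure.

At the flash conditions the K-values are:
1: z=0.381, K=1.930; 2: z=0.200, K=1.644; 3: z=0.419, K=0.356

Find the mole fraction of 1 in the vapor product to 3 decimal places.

Newton–Raphson from ψ = 0.5:
  ψ = 0.500: g = -0.0587, g' = -0.579 → ψ = 0.399
  ψ = 0.399: g = -0.0020, g' = -0.542 → ψ = 0.395
Converged at ψ = 0.395.
Compositions from xᵢ = zᵢ/(1+ψ(Kᵢ−1)), yᵢ = Kᵢxᵢ:
  1: x = 0.279, y = 0.538
  2: x = 0.159, y = 0.262
  3: x = 0.562, y = 0.200

y_1 = 0.538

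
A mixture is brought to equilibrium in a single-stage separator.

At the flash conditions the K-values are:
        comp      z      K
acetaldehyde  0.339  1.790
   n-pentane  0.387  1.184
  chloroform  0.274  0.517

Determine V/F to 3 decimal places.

Rachford–Rice: g(V/F) = Σ zᵢ(Kᵢ−1)/(1+V/F(Kᵢ−1)) = 0.
Check two-phase: ΣzᵢKᵢ = 1.207 > 1 and Σzᵢ/Kᵢ = 1.046 > 1, so g(0) = 0.207 > 0 and g(1) = -0.046 < 0.
Iterate (Newton) starting at V/F = 0.62:
  V/F = 0.620: g = 0.0548, g' = -0.236 → V/F = 0.852
  V/F = 0.852: g = -0.0032, g' = -0.270 → V/F = 0.840
Converged at V/F = 0.840.

V/F = 0.840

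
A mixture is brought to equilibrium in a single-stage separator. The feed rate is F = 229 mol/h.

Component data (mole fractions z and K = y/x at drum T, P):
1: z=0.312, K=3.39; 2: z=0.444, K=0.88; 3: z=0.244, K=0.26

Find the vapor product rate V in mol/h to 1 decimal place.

V = 113.4 mol/h

Material balance + equilibrium reduce to Σ zᵢ(Kᵢ−1)/(1+β(Kᵢ−1)) = 0.
Feasibility: ΣzᵢKᵢ = 1.512, Σzᵢ/Kᵢ = 1.535 — both > 1, two phases present.
Newton–Raphson from β = 0.5:
  β = 0.500: g = -0.0036, g' = -0.714 → β = 0.495
Converged at β = 0.495.
Then V = β·F = 0.4950·229 = 113.4 mol/h and L = F − V = 115.6 mol/h.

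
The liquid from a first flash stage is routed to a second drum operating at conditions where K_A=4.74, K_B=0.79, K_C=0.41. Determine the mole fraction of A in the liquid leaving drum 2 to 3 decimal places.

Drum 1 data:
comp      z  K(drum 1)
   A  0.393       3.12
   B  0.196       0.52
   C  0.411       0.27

x_A (drum 2) = 0.115

Drum 1:
Let ψ₁ = V/F and solve Σ zᵢ(Kᵢ−1)/(1+ψ₁(Kᵢ−1)) = 0.
Feasibility: ΣzᵢKᵢ = 1.439, Σzᵢ/Kᵢ = 2.025 — both > 1, two phases present.
Newton–Raphson from ψ₁ = 0.5:
  ψ₁ = 0.500: g = -0.1918, g' = -1.038 → ψ₁ = 0.315
  ψ₁ = 0.315: g = -0.0010, g' = -1.067 → ψ₁ = 0.314
Converged at ψ₁ = 0.314.
Drum-1 compositions:
  A: x = 0.236, y = 0.736
  B: x = 0.231, y = 0.120
  C: x = 0.533, y = 0.144
Drum-2 feed = drum-1 liquid: z₂ = (0.2359, 0.2308, 0.5333).
Drum 2:
Let ψ₂ = V/F and solve Σ zᵢ(Kᵢ−1)/(1+ψ₂(Kᵢ−1)) = 0.
Check two-phase: ΣzᵢKᵢ = 1.519 > 1 and Σzᵢ/Kᵢ = 1.643 > 1, so g(0) = 0.519 > 0 and g(1) = -0.643 < 0.
Newton iteration, ψ₂⁰ = 0.5:
  ψ₂ = 0.500: g = -0.1931, g' = -0.787 → ψ₂ = 0.255
  ψ₂ = 0.255: g = 0.0304, g' = -1.134 → ψ₂ = 0.281
  ψ₂ = 0.281: g = 0.0010, g' = -1.062 → ψ₂ = 0.282
Converged at ψ₂ = 0.282.
  A: x = 0.115, y = 0.544
  B: x = 0.245, y = 0.194
  C: x = 0.640, y = 0.262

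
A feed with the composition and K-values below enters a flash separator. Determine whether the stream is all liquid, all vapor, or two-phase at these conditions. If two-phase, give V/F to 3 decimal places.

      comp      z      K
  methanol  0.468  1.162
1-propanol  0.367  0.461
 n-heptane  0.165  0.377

all liquid

ΣzᵢKᵢ = 0.775; Σzᵢ/Kᵢ = 1.637.
Since ΣzᵢKᵢ < 1 the mixture is below its bubble point — single liquid phase.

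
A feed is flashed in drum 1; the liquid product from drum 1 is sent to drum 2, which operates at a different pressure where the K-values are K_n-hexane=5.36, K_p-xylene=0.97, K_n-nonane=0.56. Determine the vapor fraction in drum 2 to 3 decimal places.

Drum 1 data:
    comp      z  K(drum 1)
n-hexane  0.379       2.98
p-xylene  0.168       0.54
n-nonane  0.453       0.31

Drum 1:
Iterate (Newton) starting at ψ₁ = 0.5:
  ψ₁ = 0.500: g = -0.2005, g' = -0.938 → ψ₁ = 0.286
  ψ₁ = 0.286: g = 0.0005, g' = -0.987 → ψ₁ = 0.287
Converged at ψ₁ = 0.287.
Drum-1 compositions:
  n-hexane: x = 0.242, y = 0.720
  p-xylene: x = 0.194, y = 0.105
  n-nonane: x = 0.565, y = 0.175
Drum-2 feed = drum-1 liquid: z₂ = (0.2418, 0.1935, 0.5647).
Drum 2:
Material balance + equilibrium reduce to Σ zᵢ(Kᵢ−1)/(1+ψ₂(Kᵢ−1)) = 0.
Feasibility: ΣzᵢKᵢ = 1.800, Σzᵢ/Kᵢ = 1.253 — both > 1, two phases present.
Iterate (Newton) starting at ψ₂ = 0.5:
  ψ₂ = 0.500: g = 0.0070, g' = -0.634 → ψ₂ = 0.511
Converged at ψ₂ = 0.511.
  n-hexane: x = 0.075, y = 0.401
  p-xylene: x = 0.197, y = 0.191
  n-nonane: x = 0.729, y = 0.408

V/F (drum 2) = 0.511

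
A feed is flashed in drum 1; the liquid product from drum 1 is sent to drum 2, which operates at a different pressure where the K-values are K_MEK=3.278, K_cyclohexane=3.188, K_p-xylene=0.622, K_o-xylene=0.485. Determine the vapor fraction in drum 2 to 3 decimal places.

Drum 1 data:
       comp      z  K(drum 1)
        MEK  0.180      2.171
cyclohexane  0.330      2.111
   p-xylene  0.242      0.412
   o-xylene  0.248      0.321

Drum 1:
Newton iteration, ψ₁⁰ = 0.5:
  ψ₁ = 0.500: g = -0.0879, g' = -0.696 → ψ₁ = 0.374
  ψ₁ = 0.374: g = -0.0024, g' = -0.666 → ψ₁ = 0.370
Converged at ψ₁ = 0.370.
Drum-1 compositions:
  MEK: x = 0.126, y = 0.273
  cyclohexane: x = 0.234, y = 0.494
  p-xylene: x = 0.309, y = 0.127
  o-xylene: x = 0.331, y = 0.106
Drum-2 feed = drum-1 liquid: z₂ = (0.1256, 0.2338, 0.3093, 0.3313).
Drum 2:
Rachford–Rice: g(ψ₂) = Σ zᵢ(Kᵢ−1)/(1+ψ₂(Kᵢ−1)) = 0.
g(0) = ΣzᵢKᵢ − 1 = 0.510 and g(1) = 1 − Σzᵢ/Kᵢ = -0.292, so a root lies in (0, 1).
Iterate (Newton) starting at ψ₂ = 0.6:
  ψ₂ = 0.600: g = -0.0561, g' = -0.584 → ψ₂ = 0.504
  ψ₂ = 0.504: g = 0.0016, g' = -0.622 → ψ₂ = 0.507
Converged at ψ₂ = 0.507.
  MEK: x = 0.058, y = 0.191
  cyclohexane: x = 0.111, y = 0.354
  p-xylene: x = 0.383, y = 0.238
  o-xylene: x = 0.448, y = 0.217

V/F (drum 2) = 0.507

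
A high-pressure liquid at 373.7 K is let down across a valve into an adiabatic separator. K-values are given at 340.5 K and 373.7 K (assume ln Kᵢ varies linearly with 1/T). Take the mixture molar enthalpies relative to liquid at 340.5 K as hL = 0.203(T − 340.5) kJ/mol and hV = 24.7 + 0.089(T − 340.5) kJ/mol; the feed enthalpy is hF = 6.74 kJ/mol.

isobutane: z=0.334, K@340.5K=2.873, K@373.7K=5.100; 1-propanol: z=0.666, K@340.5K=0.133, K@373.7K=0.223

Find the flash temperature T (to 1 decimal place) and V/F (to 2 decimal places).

Adiabatic flash: solve Rachford–Rice at each trial T, then check hF = ψ·hV(T) + (1−ψ)·hL(T).
  T = 340.5 K: K = (2.873, 0.133), RR gives ψ = 0.030, H_out = 0.733 kJ/mol
  T = 373.7 K: K = (5.100, 0.223), RR gives ψ = 0.267, H_out = 12.333 kJ/mol
  T = 357.1 K: K = (3.879, 0.174), RR gives ψ = 0.173, H_out = 7.320 kJ/mol
  T = 348.8 K: K = (3.350, 0.153), RR gives ψ = 0.111, H_out = 4.318 kJ/mol
  T = 353.0 K: K = (3.611, 0.163), RR gives ψ = 0.144, H_out = 5.894 kJ/mol
  T = 355.1 K: K = (3.747, 0.169), RR gives ψ = 0.159, H_out = 6.637 kJ/mol
Linear interpolation between T = 355.1 (H_out = 6.637) and T = 357.1 (H_out = 7.320) on hF = 6.74 gives T ≈ 355.4 K, at which ψ = 0.16.

T = 355.4 K, V/F = 0.16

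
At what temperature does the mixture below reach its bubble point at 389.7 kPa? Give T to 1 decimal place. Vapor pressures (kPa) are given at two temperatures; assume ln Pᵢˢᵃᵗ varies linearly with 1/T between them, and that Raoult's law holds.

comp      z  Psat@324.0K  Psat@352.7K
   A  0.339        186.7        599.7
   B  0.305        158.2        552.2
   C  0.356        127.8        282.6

Bubble-point temperature: ΣzᵢPᵢˢᵃᵗ(T) = P. Interpolate ln Pᵢˢᵃᵗ = aᵢ + bᵢ/T.
  T = 324.0 K: ΣzᵢPᵢˢᵃᵗ = 157.04 kPa
  T = 352.7 K: ΣzᵢPᵢˢᵃᵗ = 472.32 kPa
  T = 338.4 K: ΣzᵢPᵢˢᵃᵗ = 278.18 kPa
  T = 345.5 K: ΣzᵢPᵢˢᵃᵗ = 363.47 kPa
  T = 349.1 K: ΣzᵢPᵢˢᵃᵗ = 414.81 kPa
  T = 347.3 K: ΣzᵢPᵢˢᵃᵗ = 388.41 kPa
Interpolating between 347.3 K and 349.1 K gives T ≈ 347.4 K.

T = 347.4 K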